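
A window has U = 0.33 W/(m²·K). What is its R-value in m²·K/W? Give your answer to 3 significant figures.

R = 1/U = 1/0.33 = 3.03

3.03 m²·K/W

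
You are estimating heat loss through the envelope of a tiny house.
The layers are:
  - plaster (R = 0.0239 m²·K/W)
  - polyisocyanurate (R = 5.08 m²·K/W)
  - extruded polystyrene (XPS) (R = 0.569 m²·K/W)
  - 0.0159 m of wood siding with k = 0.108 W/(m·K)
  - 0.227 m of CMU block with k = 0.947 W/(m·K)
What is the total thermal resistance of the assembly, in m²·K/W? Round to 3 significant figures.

0.0159/0.108 = 0.1472
0.227/0.947 = 0.2397
R_total = 0.0239 + 5.08 + 0.569 + 0.1472 + 0.2397 = 6.06 m²·K/W

6.06 m²·K/W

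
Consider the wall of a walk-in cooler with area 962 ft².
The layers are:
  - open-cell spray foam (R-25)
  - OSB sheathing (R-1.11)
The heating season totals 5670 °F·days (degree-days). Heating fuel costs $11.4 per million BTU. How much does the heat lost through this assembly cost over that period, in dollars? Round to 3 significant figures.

R_total = 25 + 1.11 = 26.11 ft²·°F·h/BTU
E = A × HDD × 24 / R = 962 × 5670 × 24 / 26.11 = 5014000 BTU
Cost = 5014000/10⁶ × 11.4 = $57.16

57.2 dollars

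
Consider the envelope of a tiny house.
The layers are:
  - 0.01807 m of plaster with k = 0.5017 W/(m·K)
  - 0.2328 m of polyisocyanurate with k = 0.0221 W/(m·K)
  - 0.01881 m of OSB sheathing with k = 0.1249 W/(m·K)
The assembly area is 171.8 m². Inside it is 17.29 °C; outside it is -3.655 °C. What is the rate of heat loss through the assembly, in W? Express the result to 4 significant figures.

335.6 W

0.01807/0.5017 = 0.036018
0.2328/0.0221 = 10.534
0.01881/0.1249 = 0.1506
R_total = 0.036018 + 10.534 + 0.1506 = 10.721 m²·K/W
Q = A·ΔT/R = 171.8 × (17.29 − (-3.655)) / 10.721 = 335.65 W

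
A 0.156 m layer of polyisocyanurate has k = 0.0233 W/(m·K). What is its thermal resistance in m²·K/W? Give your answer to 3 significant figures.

R = L/k = 0.156/0.0233 = 6.695 m²·K/W

6.70 m²·K/W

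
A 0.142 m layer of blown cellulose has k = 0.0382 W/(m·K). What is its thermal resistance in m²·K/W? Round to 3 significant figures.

R = L/k = 0.142/0.0382 = 3.717 m²·K/W

3.72 m²·K/W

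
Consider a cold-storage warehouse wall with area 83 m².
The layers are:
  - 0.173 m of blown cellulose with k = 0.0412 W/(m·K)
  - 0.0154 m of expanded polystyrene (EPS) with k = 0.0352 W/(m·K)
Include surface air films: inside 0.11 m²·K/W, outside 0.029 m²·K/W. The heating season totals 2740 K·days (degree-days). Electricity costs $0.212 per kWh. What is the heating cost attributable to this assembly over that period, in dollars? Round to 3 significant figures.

242 dollars

0.173/0.0412 = 4.199
0.0154/0.0352 = 0.4375
R_total = 0.11 + 4.199 + 0.4375 + 0.029 = 4.776 m²·K/W
E = A × HDD × 24 / R / 1000 = 83 × 2740 × 24 / 4.776 / 1000 = 1143 kWh
Cost = 1143 × 0.212 = $242.3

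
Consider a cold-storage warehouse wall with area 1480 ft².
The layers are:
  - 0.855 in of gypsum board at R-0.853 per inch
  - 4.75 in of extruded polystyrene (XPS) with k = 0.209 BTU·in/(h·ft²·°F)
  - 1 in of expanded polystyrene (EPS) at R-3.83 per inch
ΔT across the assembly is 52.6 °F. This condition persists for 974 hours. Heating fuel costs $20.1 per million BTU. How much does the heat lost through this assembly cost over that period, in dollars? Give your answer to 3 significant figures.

55.9 dollars

0.855 × 0.853 = 0.7293
4.75/0.209 = 22.73
1 × 3.83 = 3.83
R_total = 0.7293 + 22.73 + 3.83 = 27.29 ft²·°F·h/BTU
Q = 1480 × 52.6 / 27.29 = 2853 BTU/h
E = 2853 × 974 = 2779000 BTU
Cost = 2779000/10⁶ × 20.1 = $55.85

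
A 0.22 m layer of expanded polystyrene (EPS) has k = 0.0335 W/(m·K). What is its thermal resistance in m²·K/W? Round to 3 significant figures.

R = L/k = 0.22/0.0335 = 6.567 m²·K/W

6.57 m²·K/W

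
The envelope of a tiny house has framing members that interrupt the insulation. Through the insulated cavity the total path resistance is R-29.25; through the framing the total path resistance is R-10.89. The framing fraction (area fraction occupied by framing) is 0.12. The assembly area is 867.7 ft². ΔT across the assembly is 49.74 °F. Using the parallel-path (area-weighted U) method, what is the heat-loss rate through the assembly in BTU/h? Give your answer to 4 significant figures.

1774 BTU/h

U_eff = 0.88/29.25 + 0.12/10.89 = 0.030085 + 0.011019 = 0.041105
R_eff = 1/U_eff = 24.328 ft²·°F·h/BTU
Q = 867.7 × 49.74 / 24.328 = 1774.1 BTU/h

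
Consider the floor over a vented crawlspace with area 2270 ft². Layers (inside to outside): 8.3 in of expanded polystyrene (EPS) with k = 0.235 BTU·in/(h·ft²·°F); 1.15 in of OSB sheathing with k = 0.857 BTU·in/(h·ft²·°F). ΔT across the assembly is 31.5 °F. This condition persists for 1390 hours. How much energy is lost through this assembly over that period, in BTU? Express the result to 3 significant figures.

8.3/0.235 = 35.32
1.15/0.857 = 1.342
R_total = 35.32 + 1.342 = 36.66 ft²·°F·h/BTU
Q = 2270 × 31.5 / 36.66 = 1950 BTU/h
E = 1950 × 1390 = 2711000 BTU

2710000 BTU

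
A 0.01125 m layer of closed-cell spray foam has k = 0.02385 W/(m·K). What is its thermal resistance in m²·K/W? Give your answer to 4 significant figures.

0.4717 m²·K/W

R = L/k = 0.01125/0.02385 = 0.4717 m²·K/W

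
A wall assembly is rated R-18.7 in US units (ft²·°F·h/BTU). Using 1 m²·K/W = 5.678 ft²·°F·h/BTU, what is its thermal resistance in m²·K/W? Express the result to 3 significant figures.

3.29 m²·K/W

R_SI = 18.7/5.678 = 3.293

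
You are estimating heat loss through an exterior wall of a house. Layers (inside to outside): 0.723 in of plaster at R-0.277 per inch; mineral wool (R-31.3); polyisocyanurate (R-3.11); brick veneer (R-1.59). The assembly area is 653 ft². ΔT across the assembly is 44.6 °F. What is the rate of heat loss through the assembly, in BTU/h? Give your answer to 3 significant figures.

0.723 × 0.277 = 0.2003
R_total = 0.2003 + 31.3 + 3.11 + 1.59 = 36.2 ft²·°F·h/BTU
Q = A·ΔT/R = 653 × 44.6 / 36.2 = 804.5 BTU/h

805 BTU/h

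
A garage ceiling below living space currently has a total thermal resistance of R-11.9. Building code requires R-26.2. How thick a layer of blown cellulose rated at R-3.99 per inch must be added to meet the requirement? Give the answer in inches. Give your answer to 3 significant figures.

3.58 in

ΔR = 26.2 − 11.9 = 14.3 ft²·°F·h/BTU
L = ΔR / (R/in) = 14.3/3.99 = 3.584 in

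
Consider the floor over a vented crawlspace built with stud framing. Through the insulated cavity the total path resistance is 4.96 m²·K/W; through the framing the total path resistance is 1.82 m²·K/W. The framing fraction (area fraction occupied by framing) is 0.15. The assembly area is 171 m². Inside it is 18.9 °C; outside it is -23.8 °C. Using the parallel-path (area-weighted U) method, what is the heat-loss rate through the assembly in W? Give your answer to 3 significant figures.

U_eff = 0.85/4.96 + 0.15/1.82 = 0.1714 + 0.08242 = 0.2538
R_eff = 1/U_eff = 3.94 m²·K/W
Q = 171 × (18.9 − (-23.8)) / 3.94 = 1853 W

1850 W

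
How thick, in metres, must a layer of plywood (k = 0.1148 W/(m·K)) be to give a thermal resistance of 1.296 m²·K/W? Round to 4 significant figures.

L = R·k = 1.296 × 0.1148 = 0.14878 m

0.1488 m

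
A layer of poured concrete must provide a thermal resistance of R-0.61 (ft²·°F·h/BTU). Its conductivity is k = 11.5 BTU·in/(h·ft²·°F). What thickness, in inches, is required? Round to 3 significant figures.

7.01 in

L = R × k = 0.61 × 11.5 = 7.015 in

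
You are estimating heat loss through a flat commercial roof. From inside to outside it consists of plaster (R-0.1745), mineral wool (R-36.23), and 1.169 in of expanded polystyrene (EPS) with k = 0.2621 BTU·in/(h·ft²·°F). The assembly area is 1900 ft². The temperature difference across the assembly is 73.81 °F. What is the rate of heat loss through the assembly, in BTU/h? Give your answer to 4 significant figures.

3432 BTU/h

1.169/0.2621 = 4.4601
R_total = 0.1745 + 36.23 + 4.4601 = 40.865 ft²·°F·h/BTU
Q = A·ΔT/R = 1900 × 73.81 / 40.865 = 3431.8 BTU/h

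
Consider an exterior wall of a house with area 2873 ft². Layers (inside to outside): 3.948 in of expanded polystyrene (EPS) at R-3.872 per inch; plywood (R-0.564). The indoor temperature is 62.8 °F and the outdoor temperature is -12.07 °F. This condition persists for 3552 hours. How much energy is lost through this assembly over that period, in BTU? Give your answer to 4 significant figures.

48200000 BTU

3.948 × 3.872 = 15.287
R_total = 15.287 + 0.564 = 15.851 ft²·°F·h/BTU
Q = 2873 × (62.8 − (-12.07)) / 15.851 = 13571 BTU/h
E = 13571 × 3552 = 48202000 BTU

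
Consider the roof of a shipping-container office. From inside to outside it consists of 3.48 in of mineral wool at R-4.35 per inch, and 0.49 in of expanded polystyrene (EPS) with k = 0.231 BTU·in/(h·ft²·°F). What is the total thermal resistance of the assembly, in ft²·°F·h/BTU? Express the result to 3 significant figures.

17.3 ft²·°F·h/BTU

3.48 × 4.35 = 15.14
0.49/0.231 = 2.121
R_total = 15.14 + 2.121 = 17.26 ft²·°F·h/BTU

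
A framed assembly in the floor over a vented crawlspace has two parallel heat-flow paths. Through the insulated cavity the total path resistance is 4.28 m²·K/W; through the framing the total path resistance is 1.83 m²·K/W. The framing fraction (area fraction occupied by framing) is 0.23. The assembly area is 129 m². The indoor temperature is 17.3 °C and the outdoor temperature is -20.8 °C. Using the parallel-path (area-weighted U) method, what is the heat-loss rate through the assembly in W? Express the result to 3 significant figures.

U_eff = 0.77/4.28 + 0.23/1.83 = 0.1799 + 0.1257 = 0.3056
R_eff = 1/U_eff = 3.272 m²·K/W
Q = 129 × (17.3 − (-20.8)) / 3.272 = 1502 W

1500 W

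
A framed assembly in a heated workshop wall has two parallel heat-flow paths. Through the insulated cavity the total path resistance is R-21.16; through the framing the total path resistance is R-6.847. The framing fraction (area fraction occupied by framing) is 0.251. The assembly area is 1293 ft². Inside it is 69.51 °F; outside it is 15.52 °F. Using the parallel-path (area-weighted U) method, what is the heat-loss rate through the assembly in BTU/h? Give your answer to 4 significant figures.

5030 BTU/h

U_eff = 0.749/21.16 + 0.251/6.847 = 0.035397 + 0.036658 = 0.072055
R_eff = 1/U_eff = 13.878 ft²·°F·h/BTU
Q = 1293 × (69.51 − 15.52) / 13.878 = 5030.1 BTU/h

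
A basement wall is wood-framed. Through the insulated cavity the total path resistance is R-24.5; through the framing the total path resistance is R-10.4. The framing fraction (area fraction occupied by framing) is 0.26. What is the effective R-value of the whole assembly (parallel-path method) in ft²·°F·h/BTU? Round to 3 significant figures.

U_eff = 0.74/24.5 + 0.26/10.4 = 0.0302 + 0.025 = 0.0552
R_eff = 1/U_eff = 18.11 ft²·°F·h/BTU

18.1 ft²·°F·h/BTU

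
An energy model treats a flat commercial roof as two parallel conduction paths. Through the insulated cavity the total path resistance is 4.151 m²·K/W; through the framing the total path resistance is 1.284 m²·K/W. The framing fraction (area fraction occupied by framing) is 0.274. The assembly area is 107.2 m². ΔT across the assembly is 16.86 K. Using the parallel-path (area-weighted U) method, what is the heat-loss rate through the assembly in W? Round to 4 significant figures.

U_eff = 0.726/4.151 + 0.274/1.284 = 0.1749 + 0.2134 = 0.38829
R_eff = 1/U_eff = 2.5754 m²·K/W
Q = 107.2 × 16.86 / 2.5754 = 701.8 W

701.8 W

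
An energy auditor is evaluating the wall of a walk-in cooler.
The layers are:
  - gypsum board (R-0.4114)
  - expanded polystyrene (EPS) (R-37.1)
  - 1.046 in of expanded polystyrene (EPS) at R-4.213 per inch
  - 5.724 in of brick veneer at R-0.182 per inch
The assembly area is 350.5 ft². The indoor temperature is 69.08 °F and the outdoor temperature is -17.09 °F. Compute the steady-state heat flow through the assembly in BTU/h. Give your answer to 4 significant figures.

1.046 × 4.213 = 4.4068
5.724 × 0.182 = 1.0418
R_total = 0.4114 + 37.1 + 4.4068 + 1.0418 = 42.96 ft²·°F·h/BTU
Q = A·ΔT/R = 350.5 × (69.08 − (-17.09)) / 42.96 = 703.04 BTU/h

703.0 BTU/h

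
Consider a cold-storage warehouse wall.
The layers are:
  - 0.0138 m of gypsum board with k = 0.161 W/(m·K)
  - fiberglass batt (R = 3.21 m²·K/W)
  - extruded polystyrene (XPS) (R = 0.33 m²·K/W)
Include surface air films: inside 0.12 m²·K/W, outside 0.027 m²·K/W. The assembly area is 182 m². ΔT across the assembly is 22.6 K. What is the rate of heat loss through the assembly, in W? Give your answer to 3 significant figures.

0.0138/0.161 = 0.08571
R_total = 0.12 + 0.08571 + 3.21 + 0.33 + 0.027 = 3.773 m²·K/W
Q = A·ΔT/R = 182 × 22.6 / 3.773 = 1090 W

1090 W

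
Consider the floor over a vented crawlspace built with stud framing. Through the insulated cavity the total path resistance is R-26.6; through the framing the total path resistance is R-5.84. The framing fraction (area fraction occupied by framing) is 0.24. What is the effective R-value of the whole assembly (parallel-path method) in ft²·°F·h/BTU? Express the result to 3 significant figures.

U_eff = 0.76/26.6 + 0.24/5.84 = 0.02857 + 0.0411 = 0.06967
R_eff = 1/U_eff = 14.35 ft²·°F·h/BTU

14.4 ft²·°F·h/BTU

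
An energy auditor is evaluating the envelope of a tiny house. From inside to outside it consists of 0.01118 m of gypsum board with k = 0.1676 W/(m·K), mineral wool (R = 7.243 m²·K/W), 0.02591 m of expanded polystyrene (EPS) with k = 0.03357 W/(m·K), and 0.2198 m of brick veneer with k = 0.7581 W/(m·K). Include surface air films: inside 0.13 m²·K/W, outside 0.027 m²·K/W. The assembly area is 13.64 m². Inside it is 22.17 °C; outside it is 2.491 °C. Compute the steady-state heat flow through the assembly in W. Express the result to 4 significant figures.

31.47 W

0.01118/0.1676 = 0.066706
0.02591/0.03357 = 0.77182
0.2198/0.7581 = 0.28994
R_total = 0.13 + 0.066706 + 7.243 + 0.77182 + 0.28994 + 0.027 = 8.5285 m²·K/W
Q = A·ΔT/R = 13.64 × (22.17 − 2.491) / 8.5285 = 31.474 W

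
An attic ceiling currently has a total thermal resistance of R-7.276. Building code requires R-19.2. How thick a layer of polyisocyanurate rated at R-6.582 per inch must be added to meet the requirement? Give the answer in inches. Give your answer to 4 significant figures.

ΔR = 19.2 − 7.276 = 11.924 ft²·°F·h/BTU
L = ΔR / (R/in) = 11.924/6.582 = 1.8116 in

1.812 in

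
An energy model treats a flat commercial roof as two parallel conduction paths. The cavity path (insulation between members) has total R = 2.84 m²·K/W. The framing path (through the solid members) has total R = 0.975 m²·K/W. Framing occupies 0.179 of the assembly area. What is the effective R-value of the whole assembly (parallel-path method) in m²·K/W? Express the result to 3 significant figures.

U_eff = 0.821/2.84 + 0.179/0.975 = 0.2891 + 0.1836 = 0.4727
R_eff = 1/U_eff = 2.116 m²·K/W

2.12 m²·K/W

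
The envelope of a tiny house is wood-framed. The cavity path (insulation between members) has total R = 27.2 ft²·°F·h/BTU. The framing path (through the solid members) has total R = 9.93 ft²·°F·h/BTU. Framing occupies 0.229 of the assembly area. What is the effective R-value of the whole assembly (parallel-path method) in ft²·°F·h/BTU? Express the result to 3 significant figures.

U_eff = 0.771/27.2 + 0.229/9.93 = 0.02835 + 0.02306 = 0.05141
R_eff = 1/U_eff = 19.45 ft²·°F·h/BTU

19.5 ft²·°F·h/BTU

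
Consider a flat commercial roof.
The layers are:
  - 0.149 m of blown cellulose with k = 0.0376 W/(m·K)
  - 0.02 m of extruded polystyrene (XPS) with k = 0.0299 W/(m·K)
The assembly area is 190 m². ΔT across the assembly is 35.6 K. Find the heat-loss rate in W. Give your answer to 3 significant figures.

1460 W

0.149/0.0376 = 3.963
0.02/0.0299 = 0.6689
R_total = 3.963 + 0.6689 = 4.632 m²·K/W
Q = A·ΔT/R = 190 × 35.6 / 4.632 = 1460 W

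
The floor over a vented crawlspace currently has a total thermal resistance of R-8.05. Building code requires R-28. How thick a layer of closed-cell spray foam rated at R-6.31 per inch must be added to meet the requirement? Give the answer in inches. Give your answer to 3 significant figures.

ΔR = 28 − 8.05 = 19.95 ft²·°F·h/BTU
L = ΔR / (R/in) = 19.95/6.31 = 3.162 in

3.16 in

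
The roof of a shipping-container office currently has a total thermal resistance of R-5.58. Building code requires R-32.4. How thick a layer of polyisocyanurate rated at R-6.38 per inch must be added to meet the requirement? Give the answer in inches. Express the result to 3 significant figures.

4.20 in

ΔR = 32.4 − 5.58 = 26.82 ft²·°F·h/BTU
L = ΔR / (R/in) = 26.82/6.38 = 4.204 in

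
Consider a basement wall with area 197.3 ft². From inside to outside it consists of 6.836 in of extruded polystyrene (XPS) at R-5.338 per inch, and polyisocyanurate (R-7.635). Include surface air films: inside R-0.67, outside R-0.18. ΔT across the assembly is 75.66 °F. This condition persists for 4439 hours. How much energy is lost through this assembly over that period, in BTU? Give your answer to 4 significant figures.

6.836 × 5.338 = 36.491
R_total = 0.67 + 36.491 + 7.635 + 0.18 = 44.976 ft²·°F·h/BTU
Q = 197.3 × 75.66 / 44.976 = 331.91 BTU/h
E = 331.91 × 4439 = 1473300 BTU

1473000 BTU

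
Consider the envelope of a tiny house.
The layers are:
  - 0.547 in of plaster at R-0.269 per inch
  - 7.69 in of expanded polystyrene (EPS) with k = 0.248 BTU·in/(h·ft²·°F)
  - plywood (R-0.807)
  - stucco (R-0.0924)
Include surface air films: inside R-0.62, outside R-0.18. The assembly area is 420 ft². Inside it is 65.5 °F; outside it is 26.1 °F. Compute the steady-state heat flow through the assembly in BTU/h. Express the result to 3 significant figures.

504 BTU/h

0.547 × 0.269 = 0.1471
7.69/0.248 = 31.01
R_total = 0.62 + 0.1471 + 31.01 + 0.807 + 0.0924 + 0.18 = 32.85 ft²·°F·h/BTU
Q = A·ΔT/R = 420 × (65.5 − 26.1) / 32.85 = 503.7 BTU/h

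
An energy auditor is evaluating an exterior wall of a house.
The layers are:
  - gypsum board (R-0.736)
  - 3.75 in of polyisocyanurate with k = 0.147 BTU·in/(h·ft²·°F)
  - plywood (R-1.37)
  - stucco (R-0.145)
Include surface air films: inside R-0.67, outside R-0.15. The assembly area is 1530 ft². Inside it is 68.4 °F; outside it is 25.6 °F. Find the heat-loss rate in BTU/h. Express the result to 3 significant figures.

2290 BTU/h

3.75/0.147 = 25.51
R_total = 0.67 + 0.736 + 25.51 + 1.37 + 0.145 + 0.15 = 28.58 ft²·°F·h/BTU
Q = A·ΔT/R = 1530 × (68.4 − 25.6) / 28.58 = 2291 BTU/h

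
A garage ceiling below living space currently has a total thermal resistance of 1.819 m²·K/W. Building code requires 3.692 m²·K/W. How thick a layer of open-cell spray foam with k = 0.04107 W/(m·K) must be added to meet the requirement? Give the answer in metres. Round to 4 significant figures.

0.07692 m

ΔR = 3.692 − 1.819 = 1.873 m²·K/W
L = ΔR × k = 1.873 × 0.04107 = 0.076924 m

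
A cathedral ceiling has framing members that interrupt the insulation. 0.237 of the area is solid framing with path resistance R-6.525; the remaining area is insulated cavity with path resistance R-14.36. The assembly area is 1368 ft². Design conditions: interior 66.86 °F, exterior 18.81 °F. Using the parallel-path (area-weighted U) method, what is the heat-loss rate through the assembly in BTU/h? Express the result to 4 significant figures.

5880 BTU/h

U_eff = 0.763/14.36 + 0.237/6.525 = 0.053134 + 0.036322 = 0.089456
R_eff = 1/U_eff = 11.179 ft²·°F·h/BTU
Q = 1368 × (66.86 − 18.81) / 11.179 = 5880.1 BTU/h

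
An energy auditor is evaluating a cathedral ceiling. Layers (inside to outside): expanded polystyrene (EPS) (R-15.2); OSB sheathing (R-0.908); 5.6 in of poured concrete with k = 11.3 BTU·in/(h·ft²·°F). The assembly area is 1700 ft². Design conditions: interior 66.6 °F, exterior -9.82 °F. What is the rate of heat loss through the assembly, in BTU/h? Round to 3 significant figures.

7820 BTU/h

5.6/11.3 = 0.4956
R_total = 15.2 + 0.908 + 0.4956 = 16.6 ft²·°F·h/BTU
Q = A·ΔT/R = 1700 × (66.6 − (-9.82)) / 16.6 = 7824 BTU/h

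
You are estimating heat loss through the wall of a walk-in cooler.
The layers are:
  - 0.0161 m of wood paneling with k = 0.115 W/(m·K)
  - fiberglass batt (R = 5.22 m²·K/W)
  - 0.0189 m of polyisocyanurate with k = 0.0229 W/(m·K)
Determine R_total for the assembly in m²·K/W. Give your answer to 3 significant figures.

0.0161/0.115 = 0.14
0.0189/0.0229 = 0.8253
R_total = 0.14 + 5.22 + 0.8253 = 6.185 m²·K/W

6.19 m²·K/W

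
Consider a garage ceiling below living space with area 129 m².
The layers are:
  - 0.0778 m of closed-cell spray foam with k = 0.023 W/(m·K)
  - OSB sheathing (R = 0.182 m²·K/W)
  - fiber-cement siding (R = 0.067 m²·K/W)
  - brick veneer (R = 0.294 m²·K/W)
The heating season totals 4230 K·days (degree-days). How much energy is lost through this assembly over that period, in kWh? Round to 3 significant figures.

3340 kWh

0.0778/0.023 = 3.383
R_total = 3.383 + 0.182 + 0.067 + 0.294 = 3.926 m²·K/W
E = A × HDD × 24 / R / 1000 = 129 × 4230 × 24 / 3.926 / 1000 = 3336 kWh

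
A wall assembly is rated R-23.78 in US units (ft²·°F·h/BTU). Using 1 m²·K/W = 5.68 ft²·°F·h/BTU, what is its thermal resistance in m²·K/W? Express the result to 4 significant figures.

4.187 m²·K/W

R_SI = 23.78/5.68 = 4.1866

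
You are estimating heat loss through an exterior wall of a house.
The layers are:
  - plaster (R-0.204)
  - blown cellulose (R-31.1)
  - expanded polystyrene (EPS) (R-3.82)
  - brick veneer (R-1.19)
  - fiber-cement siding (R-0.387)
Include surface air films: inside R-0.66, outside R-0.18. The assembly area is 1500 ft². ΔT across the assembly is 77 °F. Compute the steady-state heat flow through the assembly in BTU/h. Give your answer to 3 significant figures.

R_total = 0.66 + 0.204 + 31.1 + 3.82 + 1.19 + 0.387 + 0.18 = 37.54 ft²·°F·h/BTU
Q = A·ΔT/R = 1500 × 77 / 37.54 = 3077 BTU/h

3080 BTU/h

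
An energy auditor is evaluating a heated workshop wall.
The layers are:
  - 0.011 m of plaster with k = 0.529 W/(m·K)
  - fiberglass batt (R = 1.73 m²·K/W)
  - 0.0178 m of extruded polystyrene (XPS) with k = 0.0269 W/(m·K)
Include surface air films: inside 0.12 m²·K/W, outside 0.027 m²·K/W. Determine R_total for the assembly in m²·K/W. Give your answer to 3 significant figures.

0.011/0.529 = 0.02079
0.0178/0.0269 = 0.6617
R_total = 0.12 + 0.02079 + 1.73 + 0.6617 + 0.027 = 2.56 m²·K/W

2.56 m²·K/W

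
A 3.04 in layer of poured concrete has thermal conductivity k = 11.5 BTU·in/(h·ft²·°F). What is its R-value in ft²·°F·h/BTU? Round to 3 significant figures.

0.264 ft²·°F·h/BTU

R = L/k = 3.04/11.5 = 0.2643 ft²·°F·h/BTU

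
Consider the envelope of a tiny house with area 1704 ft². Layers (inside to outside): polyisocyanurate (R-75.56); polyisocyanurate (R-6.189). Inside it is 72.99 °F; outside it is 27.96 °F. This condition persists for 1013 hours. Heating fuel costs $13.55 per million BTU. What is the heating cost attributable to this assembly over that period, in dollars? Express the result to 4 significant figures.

R_total = 75.56 + 6.189 = 81.749 ft²·°F·h/BTU
Q = 1704 × (72.99 − 27.96) / 81.749 = 938.62 BTU/h
E = 938.62 × 1013 = 950820 BTU
Cost = 950820/10⁶ × 13.55 = $12.884

12.88 dollars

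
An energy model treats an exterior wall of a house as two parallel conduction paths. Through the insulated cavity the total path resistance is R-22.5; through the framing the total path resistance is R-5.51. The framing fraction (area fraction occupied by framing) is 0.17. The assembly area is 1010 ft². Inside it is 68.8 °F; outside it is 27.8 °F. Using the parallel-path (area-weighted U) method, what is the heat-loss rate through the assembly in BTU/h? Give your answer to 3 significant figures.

2810 BTU/h

U_eff = 0.83/22.5 + 0.17/5.51 = 0.03689 + 0.03085 = 0.06774
R_eff = 1/U_eff = 14.76 ft²·°F·h/BTU
Q = 1010 × (68.8 − 27.8) / 14.76 = 2805 BTU/h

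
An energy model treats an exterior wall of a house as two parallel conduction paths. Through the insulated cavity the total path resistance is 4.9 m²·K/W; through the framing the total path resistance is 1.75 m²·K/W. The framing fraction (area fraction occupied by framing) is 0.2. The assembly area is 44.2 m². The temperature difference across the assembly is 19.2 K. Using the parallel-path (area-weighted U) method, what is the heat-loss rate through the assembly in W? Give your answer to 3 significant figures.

U_eff = 0.8/4.9 + 0.2/1.75 = 0.1633 + 0.1143 = 0.2776
R_eff = 1/U_eff = 3.603 m²·K/W
Q = 44.2 × 19.2 / 3.603 = 235.5 W

236 W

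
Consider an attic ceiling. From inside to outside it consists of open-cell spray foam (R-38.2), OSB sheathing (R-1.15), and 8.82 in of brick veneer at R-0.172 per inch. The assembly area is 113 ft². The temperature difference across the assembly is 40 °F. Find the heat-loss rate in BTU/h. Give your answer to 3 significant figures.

8.82 × 0.172 = 1.517
R_total = 38.2 + 1.15 + 1.517 = 40.87 ft²·°F·h/BTU
Q = A·ΔT/R = 113 × 40 / 40.87 = 110.6 BTU/h

111 BTU/h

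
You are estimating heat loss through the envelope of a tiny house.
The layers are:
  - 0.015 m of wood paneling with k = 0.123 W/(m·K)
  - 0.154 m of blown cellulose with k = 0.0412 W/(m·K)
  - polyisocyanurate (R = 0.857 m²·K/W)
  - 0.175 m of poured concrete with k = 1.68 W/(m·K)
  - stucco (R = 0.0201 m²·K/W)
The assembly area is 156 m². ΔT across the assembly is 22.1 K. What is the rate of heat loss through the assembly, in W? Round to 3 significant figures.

0.015/0.123 = 0.122
0.154/0.0412 = 3.738
0.175/1.68 = 0.1042
R_total = 0.122 + 3.738 + 0.857 + 0.1042 + 0.0201 = 4.841 m²·K/W
Q = A·ΔT/R = 156 × 22.1 / 4.841 = 712.2 W

712 W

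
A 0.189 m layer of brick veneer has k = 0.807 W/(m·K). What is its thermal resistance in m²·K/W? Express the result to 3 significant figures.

R = L/k = 0.189/0.807 = 0.2342 m²·K/W

0.234 m²·K/W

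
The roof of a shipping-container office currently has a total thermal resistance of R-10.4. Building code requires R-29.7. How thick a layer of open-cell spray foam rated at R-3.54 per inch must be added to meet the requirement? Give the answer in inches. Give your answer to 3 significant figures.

ΔR = 29.7 − 10.4 = 19.3 ft²·°F·h/BTU
L = ΔR / (R/in) = 19.3/3.54 = 5.452 in

5.45 in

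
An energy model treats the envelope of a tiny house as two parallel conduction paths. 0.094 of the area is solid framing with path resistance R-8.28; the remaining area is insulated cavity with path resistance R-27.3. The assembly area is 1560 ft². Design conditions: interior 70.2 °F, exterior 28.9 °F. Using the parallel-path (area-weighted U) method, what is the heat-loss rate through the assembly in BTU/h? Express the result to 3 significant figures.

U_eff = 0.906/27.3 + 0.094/8.28 = 0.03319 + 0.01135 = 0.04454
R_eff = 1/U_eff = 22.45 ft²·°F·h/BTU
Q = 1560 × (70.2 − 28.9) / 22.45 = 2870 BTU/h

2870 BTU/h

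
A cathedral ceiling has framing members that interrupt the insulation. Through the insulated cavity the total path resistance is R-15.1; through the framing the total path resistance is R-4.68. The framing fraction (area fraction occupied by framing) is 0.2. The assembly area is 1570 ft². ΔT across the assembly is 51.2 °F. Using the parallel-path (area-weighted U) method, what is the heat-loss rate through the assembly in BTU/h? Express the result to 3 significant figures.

U_eff = 0.8/15.1 + 0.2/4.68 = 0.05298 + 0.04274 = 0.09572
R_eff = 1/U_eff = 10.45 ft²·°F·h/BTU
Q = 1570 × 51.2 / 10.45 = 7694 BTU/h

7690 BTU/h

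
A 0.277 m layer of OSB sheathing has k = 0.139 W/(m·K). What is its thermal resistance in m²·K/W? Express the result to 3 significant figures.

R = L/k = 0.277/0.139 = 1.993 m²·K/W

1.99 m²·K/W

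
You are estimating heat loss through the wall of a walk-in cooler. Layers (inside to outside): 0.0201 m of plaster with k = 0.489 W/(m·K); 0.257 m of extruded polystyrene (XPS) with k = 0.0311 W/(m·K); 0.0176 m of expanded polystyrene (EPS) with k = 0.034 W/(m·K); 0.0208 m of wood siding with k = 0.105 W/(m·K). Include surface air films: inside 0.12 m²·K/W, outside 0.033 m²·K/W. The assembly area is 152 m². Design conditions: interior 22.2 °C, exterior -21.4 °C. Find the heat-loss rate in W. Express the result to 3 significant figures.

722 W

0.0201/0.489 = 0.0411
0.257/0.0311 = 8.264
0.0176/0.034 = 0.5176
0.0208/0.105 = 0.1981
R_total = 0.12 + 0.0411 + 8.264 + 0.5176 + 0.1981 + 0.033 = 9.174 m²·K/W
Q = A·ΔT/R = 152 × (22.2 − (-21.4)) / 9.174 = 722.4 W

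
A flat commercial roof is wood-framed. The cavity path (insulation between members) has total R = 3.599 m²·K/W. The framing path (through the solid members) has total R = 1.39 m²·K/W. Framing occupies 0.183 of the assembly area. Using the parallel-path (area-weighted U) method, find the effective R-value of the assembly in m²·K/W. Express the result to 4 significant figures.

2.788 m²·K/W

U_eff = 0.817/3.599 + 0.183/1.39 = 0.22701 + 0.13165 = 0.35866
R_eff = 1/U_eff = 2.7881 m²·K/W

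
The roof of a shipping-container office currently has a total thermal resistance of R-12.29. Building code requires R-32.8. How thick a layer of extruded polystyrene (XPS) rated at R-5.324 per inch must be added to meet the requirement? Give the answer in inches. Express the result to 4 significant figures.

3.852 in

ΔR = 32.8 − 12.29 = 20.51 ft²·°F·h/BTU
L = ΔR / (R/in) = 20.51/5.324 = 3.8524 in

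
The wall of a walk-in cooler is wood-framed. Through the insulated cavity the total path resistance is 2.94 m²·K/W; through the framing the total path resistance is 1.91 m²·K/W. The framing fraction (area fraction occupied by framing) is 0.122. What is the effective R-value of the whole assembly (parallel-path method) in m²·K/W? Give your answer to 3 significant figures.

U_eff = 0.878/2.94 + 0.122/1.91 = 0.2986 + 0.06387 = 0.3625
R_eff = 1/U_eff = 2.759 m²·K/W

2.76 m²·K/W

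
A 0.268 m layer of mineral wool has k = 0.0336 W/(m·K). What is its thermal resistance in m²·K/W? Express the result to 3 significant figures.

7.98 m²·K/W

R = L/k = 0.268/0.0336 = 7.976 m²·K/W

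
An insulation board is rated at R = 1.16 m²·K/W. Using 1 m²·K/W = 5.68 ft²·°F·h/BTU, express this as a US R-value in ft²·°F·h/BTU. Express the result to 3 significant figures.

6.59 ft²·°F·h/BTU

R_US = 1.16 × 5.68 = 6.589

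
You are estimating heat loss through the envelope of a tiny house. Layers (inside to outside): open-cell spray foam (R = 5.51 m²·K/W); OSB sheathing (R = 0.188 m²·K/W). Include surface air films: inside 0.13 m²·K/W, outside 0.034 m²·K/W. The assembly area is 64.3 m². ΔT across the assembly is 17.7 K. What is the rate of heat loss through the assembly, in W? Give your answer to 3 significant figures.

194 W

R_total = 0.13 + 5.51 + 0.188 + 0.034 = 5.862 m²·K/W
Q = A·ΔT/R = 64.3 × 17.7 / 5.862 = 194.2 W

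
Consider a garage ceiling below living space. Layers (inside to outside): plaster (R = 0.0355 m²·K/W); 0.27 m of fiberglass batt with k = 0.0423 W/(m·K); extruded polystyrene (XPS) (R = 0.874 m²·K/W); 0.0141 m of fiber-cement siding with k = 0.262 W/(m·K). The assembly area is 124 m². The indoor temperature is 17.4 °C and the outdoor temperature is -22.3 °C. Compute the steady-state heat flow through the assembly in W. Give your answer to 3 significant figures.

0.27/0.0423 = 6.383
0.0141/0.262 = 0.05382
R_total = 0.0355 + 6.383 + 0.874 + 0.05382 = 7.346 m²·K/W
Q = A·ΔT/R = 124 × (17.4 − (-22.3)) / 7.346 = 670.1 W

670 W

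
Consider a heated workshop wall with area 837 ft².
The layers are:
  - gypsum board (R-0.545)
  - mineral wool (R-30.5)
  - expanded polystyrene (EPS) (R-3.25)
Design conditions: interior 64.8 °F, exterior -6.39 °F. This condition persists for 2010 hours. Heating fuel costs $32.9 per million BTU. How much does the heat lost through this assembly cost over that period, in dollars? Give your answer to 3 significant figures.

115 dollars

R_total = 0.545 + 30.5 + 3.25 = 34.3 ft²·°F·h/BTU
Q = 837 × (64.8 − (-6.39)) / 34.3 = 1737 BTU/h
E = 1737 × 2010 = 3492000 BTU
Cost = 3492000/10⁶ × 32.9 = $114.9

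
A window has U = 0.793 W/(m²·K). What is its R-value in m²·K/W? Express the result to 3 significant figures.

1.26 m²·K/W

R = 1/U = 1/0.793 = 1.261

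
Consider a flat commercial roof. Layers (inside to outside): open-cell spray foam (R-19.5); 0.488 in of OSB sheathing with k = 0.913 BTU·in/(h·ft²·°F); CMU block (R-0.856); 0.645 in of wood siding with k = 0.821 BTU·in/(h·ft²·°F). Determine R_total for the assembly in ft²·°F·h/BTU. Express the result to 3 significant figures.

0.488/0.913 = 0.5345
0.645/0.821 = 0.7856
R_total = 19.5 + 0.5345 + 0.856 + 0.7856 = 21.68 ft²·°F·h/BTU

21.7 ft²·°F·h/BTU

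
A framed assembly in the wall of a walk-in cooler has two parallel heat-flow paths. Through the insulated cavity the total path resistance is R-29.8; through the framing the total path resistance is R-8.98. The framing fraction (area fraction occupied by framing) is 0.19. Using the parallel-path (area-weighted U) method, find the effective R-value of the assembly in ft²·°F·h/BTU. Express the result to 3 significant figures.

U_eff = 0.81/29.8 + 0.19/8.98 = 0.02718 + 0.02116 = 0.04834
R_eff = 1/U_eff = 20.69 ft²·°F·h/BTU

20.7 ft²·°F·h/BTU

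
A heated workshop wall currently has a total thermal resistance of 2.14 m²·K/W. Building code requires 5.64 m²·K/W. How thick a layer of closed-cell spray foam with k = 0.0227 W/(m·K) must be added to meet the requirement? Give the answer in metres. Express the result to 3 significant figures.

0.0794 m

ΔR = 5.64 − 2.14 = 3.5 m²·K/W
L = ΔR × k = 3.5 × 0.0227 = 0.07945 m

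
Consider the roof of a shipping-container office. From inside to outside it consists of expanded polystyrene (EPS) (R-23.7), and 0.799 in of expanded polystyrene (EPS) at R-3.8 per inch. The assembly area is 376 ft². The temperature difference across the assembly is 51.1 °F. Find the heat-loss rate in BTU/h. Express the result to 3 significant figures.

0.799 × 3.8 = 3.036
R_total = 23.7 + 3.036 = 26.74 ft²·°F·h/BTU
Q = A·ΔT/R = 376 × 51.1 / 26.74 = 718.6 BTU/h

719 BTU/h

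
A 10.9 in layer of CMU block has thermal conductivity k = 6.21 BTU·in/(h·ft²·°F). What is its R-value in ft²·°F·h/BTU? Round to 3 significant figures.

R = L/k = 10.9/6.21 = 1.755 ft²·°F·h/BTU

1.76 ft²·°F·h/BTU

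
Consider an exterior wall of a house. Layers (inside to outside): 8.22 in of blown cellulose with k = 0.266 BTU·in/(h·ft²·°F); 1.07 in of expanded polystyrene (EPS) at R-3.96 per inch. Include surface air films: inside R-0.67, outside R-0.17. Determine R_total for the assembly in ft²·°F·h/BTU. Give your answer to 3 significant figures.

8.22/0.266 = 30.9
1.07 × 3.96 = 4.237
R_total = 0.67 + 30.9 + 4.237 + 0.17 = 35.98 ft²·°F·h/BTU

36.0 ft²·°F·h/BTU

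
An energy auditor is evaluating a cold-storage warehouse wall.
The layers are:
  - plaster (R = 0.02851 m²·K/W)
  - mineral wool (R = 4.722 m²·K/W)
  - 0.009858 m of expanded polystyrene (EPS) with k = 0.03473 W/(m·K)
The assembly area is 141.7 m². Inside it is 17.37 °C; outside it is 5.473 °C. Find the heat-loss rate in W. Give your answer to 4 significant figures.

0.009858/0.03473 = 0.28385
R_total = 0.02851 + 4.722 + 0.28385 = 5.0344 m²·K/W
Q = A·ΔT/R = 141.7 × (17.37 − 5.473) / 5.0344 = 334.86 W

334.9 W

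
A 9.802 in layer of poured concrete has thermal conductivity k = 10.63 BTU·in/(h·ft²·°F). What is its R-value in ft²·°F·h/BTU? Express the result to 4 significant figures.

R = L/k = 9.802/10.63 = 0.92211 ft²·°F·h/BTU

0.9221 ft²·°F·h/BTU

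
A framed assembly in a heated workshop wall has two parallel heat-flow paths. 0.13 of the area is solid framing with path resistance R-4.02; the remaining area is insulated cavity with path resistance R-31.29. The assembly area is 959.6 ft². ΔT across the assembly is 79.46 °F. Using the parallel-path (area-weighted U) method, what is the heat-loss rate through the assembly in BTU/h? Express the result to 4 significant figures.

4586 BTU/h

U_eff = 0.87/31.29 + 0.13/4.02 = 0.027804 + 0.032338 = 0.060143
R_eff = 1/U_eff = 16.627 ft²·°F·h/BTU
Q = 959.6 × 79.46 / 16.627 = 4585.9 BTU/h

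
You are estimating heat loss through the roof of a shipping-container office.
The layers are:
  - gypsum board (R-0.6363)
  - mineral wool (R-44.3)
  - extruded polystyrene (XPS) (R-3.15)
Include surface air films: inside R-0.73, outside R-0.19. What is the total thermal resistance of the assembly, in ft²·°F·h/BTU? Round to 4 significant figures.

49.01 ft²·°F·h/BTU

R_total = 0.73 + 0.6363 + 44.3 + 3.15 + 0.19 = 49.006 ft²·°F·h/BTU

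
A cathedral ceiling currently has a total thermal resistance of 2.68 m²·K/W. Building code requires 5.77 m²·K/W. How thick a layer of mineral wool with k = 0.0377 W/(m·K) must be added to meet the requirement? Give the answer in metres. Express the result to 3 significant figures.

0.116 m

ΔR = 5.77 − 2.68 = 3.09 m²·K/W
L = ΔR × k = 3.09 × 0.0377 = 0.1165 m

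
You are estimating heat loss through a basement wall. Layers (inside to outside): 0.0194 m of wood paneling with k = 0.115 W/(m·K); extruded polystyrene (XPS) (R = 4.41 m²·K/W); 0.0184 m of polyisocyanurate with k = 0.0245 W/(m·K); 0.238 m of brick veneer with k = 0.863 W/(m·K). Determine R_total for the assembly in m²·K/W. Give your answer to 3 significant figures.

5.61 m²·K/W

0.0194/0.115 = 0.1687
0.0184/0.0245 = 0.751
0.238/0.863 = 0.2758
R_total = 0.1687 + 4.41 + 0.751 + 0.2758 = 5.605 m²·K/W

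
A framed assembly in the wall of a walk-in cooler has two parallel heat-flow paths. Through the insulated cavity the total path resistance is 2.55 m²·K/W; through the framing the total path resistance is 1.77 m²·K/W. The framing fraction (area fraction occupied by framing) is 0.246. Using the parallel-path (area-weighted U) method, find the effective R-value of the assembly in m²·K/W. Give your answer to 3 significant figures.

U_eff = 0.754/2.55 + 0.246/1.77 = 0.2957 + 0.139 = 0.4347
R_eff = 1/U_eff = 2.301 m²·K/W

2.30 m²·K/W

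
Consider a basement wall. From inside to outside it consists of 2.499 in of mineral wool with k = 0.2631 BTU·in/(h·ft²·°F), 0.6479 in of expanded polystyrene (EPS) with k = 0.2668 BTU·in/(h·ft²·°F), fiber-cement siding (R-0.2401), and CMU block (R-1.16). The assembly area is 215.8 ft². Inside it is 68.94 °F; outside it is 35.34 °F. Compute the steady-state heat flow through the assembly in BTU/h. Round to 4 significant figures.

544.1 BTU/h

2.499/0.2631 = 9.4983
0.6479/0.2668 = 2.4284
R_total = 9.4983 + 2.4284 + 0.2401 + 1.16 = 13.327 ft²·°F·h/BTU
Q = A·ΔT/R = 215.8 × (68.94 − 35.34) / 13.327 = 544.08 BTU/h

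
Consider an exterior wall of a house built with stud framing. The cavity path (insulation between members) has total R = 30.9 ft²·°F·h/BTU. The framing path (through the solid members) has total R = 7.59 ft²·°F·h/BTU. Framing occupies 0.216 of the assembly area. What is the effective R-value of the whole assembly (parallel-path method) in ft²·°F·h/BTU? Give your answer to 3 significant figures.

U_eff = 0.784/30.9 + 0.216/7.59 = 0.02537 + 0.02846 = 0.05383
R_eff = 1/U_eff = 18.58 ft²·°F·h/BTU

18.6 ft²·°F·h/BTU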